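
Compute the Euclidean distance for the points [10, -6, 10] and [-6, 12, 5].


d = sqrt(sum of squared differences). (10--6)^2=256, (-6-12)^2=324, (10-5)^2=25. Sum = 605.

sqrt(605)


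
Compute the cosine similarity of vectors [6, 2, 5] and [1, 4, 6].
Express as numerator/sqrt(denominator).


dot = 44. |a|^2 = 65, |b|^2 = 53. cos = 44/sqrt(3445).

44/sqrt(3445)


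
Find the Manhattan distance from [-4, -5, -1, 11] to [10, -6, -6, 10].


d = sum of absolute differences: |-4-10|=14 + |-5--6|=1 + |-1--6|=5 + |11-10|=1 = 21.

21


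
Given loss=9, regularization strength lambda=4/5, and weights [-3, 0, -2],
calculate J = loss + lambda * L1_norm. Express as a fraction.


L1 norm = sum(|w|) = 5. J = 9 + 4/5 * 5 = 13.

13


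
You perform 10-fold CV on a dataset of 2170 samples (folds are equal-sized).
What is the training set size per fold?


Each validation fold has 2170/10 = 217 samples. Training set = 2170 - 217 = 1953.

1953


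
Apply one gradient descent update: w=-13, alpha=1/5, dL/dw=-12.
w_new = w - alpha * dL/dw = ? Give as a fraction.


w_new = -13 - 1/5 * -12 = -13 - -12/5 = -53/5.

-53/5


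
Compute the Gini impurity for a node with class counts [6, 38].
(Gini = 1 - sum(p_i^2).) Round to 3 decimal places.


Total = 44. Proportions: 6/44, 38/44. sum(p_i^2) = 0.7645. Gini = 1 - 0.7645 = 0.2355, which rounds to 0.236.

0.236


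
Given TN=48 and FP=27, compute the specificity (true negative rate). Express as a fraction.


Specificity = TN / (TN + FP) = 48 / 75 = 16/25.

16/25


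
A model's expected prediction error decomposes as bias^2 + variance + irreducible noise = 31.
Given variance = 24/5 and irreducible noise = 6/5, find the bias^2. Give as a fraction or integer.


Total error = bias^2 + variance + irreducible noise. So bias^2 = 31 - 24/5 - 6/5 = 25.

25


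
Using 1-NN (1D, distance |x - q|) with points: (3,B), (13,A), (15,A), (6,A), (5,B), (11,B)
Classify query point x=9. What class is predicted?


Distances: |3-9|=6, |13-9|=4, |15-9|=6, |6-9|=3, |5-9|=4, |11-9|=2. 1 nearest: (11,B). Counts: {'B': 1}. Majority class: B.

B


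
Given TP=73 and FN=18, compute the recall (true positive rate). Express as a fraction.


Recall = TP / (TP + FN) = 73 / 91 = 73/91.

73/91


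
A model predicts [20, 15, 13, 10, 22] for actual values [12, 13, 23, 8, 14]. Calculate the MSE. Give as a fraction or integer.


MSE = (1/5) * ((12-20)^2=64 + (13-15)^2=4 + (23-13)^2=100 + (8-10)^2=4 + (14-22)^2=64). Sum = 236. MSE = 236/5.

236/5


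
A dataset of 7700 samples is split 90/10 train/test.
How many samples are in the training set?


Test set = 7700 * 10% = 770. Training set = 7700 - 770 = 6930.

6930


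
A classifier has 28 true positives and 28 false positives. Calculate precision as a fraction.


Precision = TP / (TP + FP) = 28 / 56 = 1/2.

1/2


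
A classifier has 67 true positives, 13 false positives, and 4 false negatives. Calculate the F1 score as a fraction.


Precision = 67/80 = 67/80. Recall = 67/71 = 67/71. F1 = 2*P*R/(P+R) = 134/151.

134/151


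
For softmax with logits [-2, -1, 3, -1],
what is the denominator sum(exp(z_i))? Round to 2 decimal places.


Denom = e^-2=0.1353 + e^-1=0.3679 + e^3=20.0855 + e^-1=0.3679. Sum = 20.9566, which rounds to 20.96.

20.96


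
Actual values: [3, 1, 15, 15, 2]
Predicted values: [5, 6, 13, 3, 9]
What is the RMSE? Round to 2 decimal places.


MSE = 45.2000. RMSE = sqrt(45.2000) = 6.72.

6.72


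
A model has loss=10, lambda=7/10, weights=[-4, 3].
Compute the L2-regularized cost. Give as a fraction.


L2 sq norm = sum(w^2) = 25. J = 10 + 7/10 * 25 = 55/2.

55/2


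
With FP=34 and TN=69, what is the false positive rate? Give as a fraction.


FPR = FP / (FP + TN) = 34 / 103 = 34/103.

34/103


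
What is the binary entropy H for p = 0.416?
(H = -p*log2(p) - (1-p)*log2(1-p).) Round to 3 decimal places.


H = -0.416*log2(0.416) - 0.584*log2(0.584) = 0.980.

0.980


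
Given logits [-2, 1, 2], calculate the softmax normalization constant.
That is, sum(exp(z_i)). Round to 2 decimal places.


Denom = e^-2=0.1353 + e^1=2.7183 + e^2=7.3891. Sum = 10.2427, which rounds to 10.24.

10.24


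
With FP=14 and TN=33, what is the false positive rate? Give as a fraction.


FPR = FP / (FP + TN) = 14 / 47 = 14/47.

14/47


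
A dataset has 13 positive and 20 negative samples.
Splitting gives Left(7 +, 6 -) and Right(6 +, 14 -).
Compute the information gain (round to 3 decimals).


H(parent) = 0.9673. H(left) = 0.9957, H(right) = 0.8813. Weighted = (13/33)*0.9957 + (20/33)*0.8813 = 0.9264. IG = 0.9673 - 0.9264 = 0.0409, which rounds to 0.041.

0.041


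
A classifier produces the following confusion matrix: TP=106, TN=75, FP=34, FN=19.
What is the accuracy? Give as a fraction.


Accuracy = (TP + TN) / (TP + TN + FP + FN) = (106 + 75) / 234 = 181/234.

181/234


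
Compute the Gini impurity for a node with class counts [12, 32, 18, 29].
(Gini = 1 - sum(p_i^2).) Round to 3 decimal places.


Total = 91. Proportions: 12/91, 32/91, 18/91, 29/91. sum(p_i^2) = 0.2817. Gini = 1 - 0.2817 = 0.7183, which rounds to 0.718.

0.718


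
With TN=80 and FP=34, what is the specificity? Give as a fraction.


Specificity = TN / (TN + FP) = 80 / 114 = 40/57.

40/57


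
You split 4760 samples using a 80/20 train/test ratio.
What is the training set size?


Test set = 4760 * 20% = 952. Training set = 4760 - 952 = 3808.

3808


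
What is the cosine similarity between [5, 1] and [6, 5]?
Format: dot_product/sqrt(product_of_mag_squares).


dot = 35. |a|^2 = 26, |b|^2 = 61. cos = 35/sqrt(1586).

35/sqrt(1586)


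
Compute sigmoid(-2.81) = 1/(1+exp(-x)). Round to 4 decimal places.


sigma(-2.81) = 1/(1+e^(2.81)) = 1/(1+16.609918) = 1/17.609918 = 0.0568.

0.0568


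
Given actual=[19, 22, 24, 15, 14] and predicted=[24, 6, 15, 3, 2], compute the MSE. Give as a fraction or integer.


MSE = (1/5) * ((19-24)^2=25 + (22-6)^2=256 + (24-15)^2=81 + (15-3)^2=144 + (14-2)^2=144). Sum = 650. MSE = 130.

130


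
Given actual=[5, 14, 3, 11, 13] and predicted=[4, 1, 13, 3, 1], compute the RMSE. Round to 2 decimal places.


MSE = 95.6000. RMSE = sqrt(95.6000) = 9.78.

9.78


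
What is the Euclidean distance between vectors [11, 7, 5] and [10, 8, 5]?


d = sqrt(sum of squared differences). (11-10)^2=1, (7-8)^2=1, (5-5)^2=0. Sum = 2.

sqrt(2)


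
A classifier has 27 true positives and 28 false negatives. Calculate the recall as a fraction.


Recall = TP / (TP + FN) = 27 / 55 = 27/55.

27/55


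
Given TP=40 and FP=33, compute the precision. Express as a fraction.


Precision = TP / (TP + FP) = 40 / 73 = 40/73.

40/73


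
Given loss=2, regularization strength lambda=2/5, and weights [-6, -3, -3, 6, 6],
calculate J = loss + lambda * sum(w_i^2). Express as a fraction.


L2 sq norm = sum(w^2) = 126. J = 2 + 2/5 * 126 = 262/5.

262/5


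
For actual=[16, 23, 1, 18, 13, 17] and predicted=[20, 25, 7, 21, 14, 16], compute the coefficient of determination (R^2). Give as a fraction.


Mean(y) = 44/3. SS_res = 67. SS_tot = 832/3. R^2 = 1 - 67/(832/3) = 631/832.

631/832


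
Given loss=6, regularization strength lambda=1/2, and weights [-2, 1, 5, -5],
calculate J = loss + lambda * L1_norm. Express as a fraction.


L1 norm = sum(|w|) = 13. J = 6 + 1/2 * 13 = 25/2.

25/2


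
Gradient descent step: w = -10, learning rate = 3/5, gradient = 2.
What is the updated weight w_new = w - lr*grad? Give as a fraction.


w_new = -10 - 3/5 * 2 = -10 - 6/5 = -56/5.

-56/5


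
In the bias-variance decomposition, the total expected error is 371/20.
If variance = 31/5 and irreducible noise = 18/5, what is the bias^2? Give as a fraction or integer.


Total error = bias^2 + variance + irreducible noise. So bias^2 = 371/20 - 31/5 - 18/5 = 35/4.

35/4


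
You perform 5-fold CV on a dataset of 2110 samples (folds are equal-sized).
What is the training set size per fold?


Each validation fold has 2110/5 = 422 samples. Training set = 2110 - 422 = 1688.

1688


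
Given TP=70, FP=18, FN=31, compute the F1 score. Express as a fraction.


Precision = 70/88 = 35/44. Recall = 70/101 = 70/101. F1 = 2*P*R/(P+R) = 20/27.

20/27


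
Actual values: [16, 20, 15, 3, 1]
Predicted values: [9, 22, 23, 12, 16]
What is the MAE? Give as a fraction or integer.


MAE = (1/5) * (|16-9|=7 + |20-22|=2 + |15-23|=8 + |3-12|=9 + |1-16|=15). Sum = 41. MAE = 41/5.

41/5


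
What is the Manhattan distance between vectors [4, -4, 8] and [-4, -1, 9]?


d = sum of absolute differences: |4--4|=8 + |-4--1|=3 + |8-9|=1 = 12.

12


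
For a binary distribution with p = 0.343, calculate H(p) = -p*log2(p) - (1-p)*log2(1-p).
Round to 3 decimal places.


H = -0.343*log2(0.343) - 0.657*log2(0.657) = 0.928.

0.928


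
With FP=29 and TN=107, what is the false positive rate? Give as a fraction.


FPR = FP / (FP + TN) = 29 / 136 = 29/136.

29/136


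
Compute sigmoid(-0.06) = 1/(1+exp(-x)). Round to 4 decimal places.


sigma(-0.06) = 1/(1+e^(0.06)) = 1/(1+1.061837) = 1/2.061837 = 0.4850.

0.4850


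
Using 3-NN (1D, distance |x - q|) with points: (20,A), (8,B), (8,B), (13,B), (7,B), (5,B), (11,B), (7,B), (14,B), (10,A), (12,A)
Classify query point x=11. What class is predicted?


Distances: |20-11|=9, |8-11|=3, |8-11|=3, |13-11|=2, |7-11|=4, |5-11|=6, |11-11|=0, |7-11|=4, |14-11|=3, |10-11|=1, |12-11|=1. 3 nearest: (11,B), (10,A), (12,A). Counts: {'B': 1, 'A': 2}. Majority class: A.

A


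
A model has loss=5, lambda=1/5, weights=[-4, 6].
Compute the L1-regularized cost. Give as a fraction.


L1 norm = sum(|w|) = 10. J = 5 + 1/5 * 10 = 7.

7


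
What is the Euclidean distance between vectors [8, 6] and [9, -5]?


d = sqrt(sum of squared differences). (8-9)^2=1, (6--5)^2=121. Sum = 122.

sqrt(122)


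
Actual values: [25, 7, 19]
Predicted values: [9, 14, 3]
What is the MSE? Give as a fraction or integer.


MSE = (1/3) * ((25-9)^2=256 + (7-14)^2=49 + (19-3)^2=256). Sum = 561. MSE = 187.

187


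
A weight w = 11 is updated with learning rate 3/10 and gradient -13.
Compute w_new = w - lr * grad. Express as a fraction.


w_new = 11 - 3/10 * -13 = 11 - -39/10 = 149/10.

149/10


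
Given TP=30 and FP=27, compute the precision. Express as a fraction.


Precision = TP / (TP + FP) = 30 / 57 = 10/19.

10/19


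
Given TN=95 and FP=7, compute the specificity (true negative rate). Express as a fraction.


Specificity = TN / (TN + FP) = 95 / 102 = 95/102.

95/102


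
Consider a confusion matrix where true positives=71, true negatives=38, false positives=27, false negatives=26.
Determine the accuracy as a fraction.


Accuracy = (TP + TN) / (TP + TN + FP + FN) = (71 + 38) / 162 = 109/162.

109/162


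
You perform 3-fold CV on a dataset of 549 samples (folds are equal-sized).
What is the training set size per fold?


Each validation fold has 549/3 = 183 samples. Training set = 549 - 183 = 366.

366


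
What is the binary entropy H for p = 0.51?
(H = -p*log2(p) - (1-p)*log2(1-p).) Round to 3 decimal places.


H = -0.51*log2(0.51) - 0.49*log2(0.49) = 1.000.

1.000


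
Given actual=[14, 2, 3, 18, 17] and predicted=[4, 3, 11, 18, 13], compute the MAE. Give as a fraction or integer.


MAE = (1/5) * (|14-4|=10 + |2-3|=1 + |3-11|=8 + |18-18|=0 + |17-13|=4). Sum = 23. MAE = 23/5.

23/5


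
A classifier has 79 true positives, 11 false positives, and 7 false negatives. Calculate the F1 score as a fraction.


Precision = 79/90 = 79/90. Recall = 79/86 = 79/86. F1 = 2*P*R/(P+R) = 79/88.

79/88


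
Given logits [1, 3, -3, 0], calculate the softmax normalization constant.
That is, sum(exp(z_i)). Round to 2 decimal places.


Denom = e^1=2.7183 + e^3=20.0855 + e^-3=0.0498 + e^0=1.0000. Sum = 23.8536, which rounds to 23.85.

23.85


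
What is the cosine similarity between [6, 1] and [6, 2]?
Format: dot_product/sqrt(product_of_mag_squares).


dot = 38. |a|^2 = 37, |b|^2 = 40. cos = 38/sqrt(1480).

38/sqrt(1480)


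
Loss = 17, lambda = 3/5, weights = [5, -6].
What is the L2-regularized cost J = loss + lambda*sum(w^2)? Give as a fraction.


L2 sq norm = sum(w^2) = 61. J = 17 + 3/5 * 61 = 268/5.

268/5


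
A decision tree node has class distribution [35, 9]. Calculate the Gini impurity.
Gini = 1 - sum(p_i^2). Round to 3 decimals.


Total = 44. Proportions: 35/44, 9/44. sum(p_i^2) = 0.6746. Gini = 1 - 0.6746 = 0.3254, which rounds to 0.325.

0.325


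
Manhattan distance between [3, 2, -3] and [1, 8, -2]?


d = sum of absolute differences: |3-1|=2 + |2-8|=6 + |-3--2|=1 = 9.

9


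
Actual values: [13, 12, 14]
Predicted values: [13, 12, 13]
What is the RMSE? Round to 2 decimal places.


MSE = 0.3333. RMSE = sqrt(0.3333) = 0.58.

0.58


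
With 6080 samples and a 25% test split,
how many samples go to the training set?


Test set = 6080 * 25% = 1520. Training set = 6080 - 1520 = 4560.

4560


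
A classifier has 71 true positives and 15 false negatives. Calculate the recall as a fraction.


Recall = TP / (TP + FN) = 71 / 86 = 71/86.

71/86


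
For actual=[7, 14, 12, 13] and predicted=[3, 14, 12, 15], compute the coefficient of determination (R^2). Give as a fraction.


Mean(y) = 23/2. SS_res = 20. SS_tot = 29. R^2 = 1 - 20/(29) = 9/29.

9/29


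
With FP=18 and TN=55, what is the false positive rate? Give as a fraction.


FPR = FP / (FP + TN) = 18 / 73 = 18/73.

18/73


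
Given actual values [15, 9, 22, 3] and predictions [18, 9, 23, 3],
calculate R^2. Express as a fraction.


Mean(y) = 49/4. SS_res = 10. SS_tot = 795/4. R^2 = 1 - 10/(795/4) = 151/159.

151/159


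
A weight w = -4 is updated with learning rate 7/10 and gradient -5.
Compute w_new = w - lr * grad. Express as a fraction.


w_new = -4 - 7/10 * -5 = -4 - -7/2 = -1/2.

-1/2


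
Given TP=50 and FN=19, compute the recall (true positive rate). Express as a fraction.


Recall = TP / (TP + FN) = 50 / 69 = 50/69.

50/69


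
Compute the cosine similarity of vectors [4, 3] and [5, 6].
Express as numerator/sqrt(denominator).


dot = 38. |a|^2 = 25, |b|^2 = 61. cos = 38/sqrt(1525).

38/sqrt(1525)


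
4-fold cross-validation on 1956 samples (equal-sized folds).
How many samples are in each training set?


Each validation fold has 1956/4 = 489 samples. Training set = 1956 - 489 = 1467.

1467


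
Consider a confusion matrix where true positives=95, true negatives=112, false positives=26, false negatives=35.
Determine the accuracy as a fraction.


Accuracy = (TP + TN) / (TP + TN + FP + FN) = (95 + 112) / 268 = 207/268.

207/268


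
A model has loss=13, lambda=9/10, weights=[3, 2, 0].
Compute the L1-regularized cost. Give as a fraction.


L1 norm = sum(|w|) = 5. J = 13 + 9/10 * 5 = 35/2.

35/2


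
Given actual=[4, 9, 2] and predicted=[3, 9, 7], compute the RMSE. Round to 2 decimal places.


MSE = 8.6667. RMSE = sqrt(8.6667) = 2.94.

2.94


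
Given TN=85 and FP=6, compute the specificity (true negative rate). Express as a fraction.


Specificity = TN / (TN + FP) = 85 / 91 = 85/91.

85/91


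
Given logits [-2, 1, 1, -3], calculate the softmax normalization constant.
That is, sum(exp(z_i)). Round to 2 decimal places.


Denom = e^-2=0.1353 + e^1=2.7183 + e^1=2.7183 + e^-3=0.0498. Sum = 5.6217, which rounds to 5.62.

5.62


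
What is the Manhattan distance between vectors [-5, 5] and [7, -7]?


d = sum of absolute differences: |-5-7|=12 + |5--7|=12 = 24.

24


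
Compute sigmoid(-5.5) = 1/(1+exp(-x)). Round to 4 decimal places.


sigma(-5.5) = 1/(1+e^(5.5)) = 1/(1+244.691932) = 1/245.691932 = 0.0041.

0.0041


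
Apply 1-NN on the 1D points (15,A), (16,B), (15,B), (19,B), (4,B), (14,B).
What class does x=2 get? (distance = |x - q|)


Distances: |15-2|=13, |16-2|=14, |15-2|=13, |19-2|=17, |4-2|=2, |14-2|=12. 1 nearest: (4,B). Counts: {'B': 1}. Majority class: B.

B


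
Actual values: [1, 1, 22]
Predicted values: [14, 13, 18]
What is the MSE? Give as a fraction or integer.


MSE = (1/3) * ((1-14)^2=169 + (1-13)^2=144 + (22-18)^2=16). Sum = 329. MSE = 329/3.

329/3


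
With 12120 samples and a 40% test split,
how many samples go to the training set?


Test set = 12120 * 40% = 4848. Training set = 12120 - 4848 = 7272.

7272


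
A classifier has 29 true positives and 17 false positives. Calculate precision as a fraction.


Precision = TP / (TP + FP) = 29 / 46 = 29/46.

29/46


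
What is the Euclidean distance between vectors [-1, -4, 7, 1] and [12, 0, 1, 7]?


d = sqrt(sum of squared differences). (-1-12)^2=169, (-4-0)^2=16, (7-1)^2=36, (1-7)^2=36. Sum = 257.

sqrt(257)


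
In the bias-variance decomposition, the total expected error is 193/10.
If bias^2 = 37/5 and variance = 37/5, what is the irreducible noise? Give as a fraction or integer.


Total error = bias^2 + variance + irreducible noise. So irreducible noise = 193/10 - 37/5 - 37/5 = 9/2.

9/2


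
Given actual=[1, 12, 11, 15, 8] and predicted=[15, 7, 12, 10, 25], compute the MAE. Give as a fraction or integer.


MAE = (1/5) * (|1-15|=14 + |12-7|=5 + |11-12|=1 + |15-10|=5 + |8-25|=17). Sum = 42. MAE = 42/5.

42/5


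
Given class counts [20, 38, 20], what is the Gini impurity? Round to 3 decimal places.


Total = 78. Proportions: 20/78, 38/78, 20/78. sum(p_i^2) = 0.3688. Gini = 1 - 0.3688 = 0.6312, which rounds to 0.631.

0.631


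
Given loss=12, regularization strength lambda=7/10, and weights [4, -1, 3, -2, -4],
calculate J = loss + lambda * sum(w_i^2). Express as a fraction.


L2 sq norm = sum(w^2) = 46. J = 12 + 7/10 * 46 = 221/5.

221/5


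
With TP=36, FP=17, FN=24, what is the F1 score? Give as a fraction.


Precision = 36/53 = 36/53. Recall = 36/60 = 3/5. F1 = 2*P*R/(P+R) = 72/113.

72/113


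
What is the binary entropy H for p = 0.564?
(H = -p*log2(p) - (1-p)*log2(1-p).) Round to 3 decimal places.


H = -0.564*log2(0.564) - 0.436*log2(0.436) = 0.988.

0.988


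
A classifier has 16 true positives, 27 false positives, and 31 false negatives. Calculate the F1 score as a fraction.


Precision = 16/43 = 16/43. Recall = 16/47 = 16/47. F1 = 2*P*R/(P+R) = 16/45.

16/45


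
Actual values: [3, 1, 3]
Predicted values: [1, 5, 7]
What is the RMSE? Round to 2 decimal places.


MSE = 12.0000. RMSE = sqrt(12.0000) = 3.46.

3.46


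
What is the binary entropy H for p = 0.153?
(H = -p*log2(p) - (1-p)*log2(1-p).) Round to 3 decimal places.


H = -0.153*log2(0.153) - 0.847*log2(0.847) = 0.617.

0.617


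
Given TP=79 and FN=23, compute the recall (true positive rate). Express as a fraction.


Recall = TP / (TP + FN) = 79 / 102 = 79/102.

79/102


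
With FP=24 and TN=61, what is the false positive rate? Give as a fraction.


FPR = FP / (FP + TN) = 24 / 85 = 24/85.

24/85


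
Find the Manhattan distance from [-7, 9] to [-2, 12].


d = sum of absolute differences: |-7--2|=5 + |9-12|=3 = 8.

8


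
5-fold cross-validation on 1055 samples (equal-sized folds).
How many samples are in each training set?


Each validation fold has 1055/5 = 211 samples. Training set = 1055 - 211 = 844.

844


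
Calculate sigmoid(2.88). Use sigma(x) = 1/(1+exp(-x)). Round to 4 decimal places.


sigma(2.88) = 1/(1+e^(-2.88)) = 1/(1+0.056135) = 1/1.056135 = 0.9468.

0.9468


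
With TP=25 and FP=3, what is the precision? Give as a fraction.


Precision = TP / (TP + FP) = 25 / 28 = 25/28.

25/28


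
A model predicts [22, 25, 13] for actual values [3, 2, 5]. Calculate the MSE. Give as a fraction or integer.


MSE = (1/3) * ((3-22)^2=361 + (2-25)^2=529 + (5-13)^2=64). Sum = 954. MSE = 318.

318


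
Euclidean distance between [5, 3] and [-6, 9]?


d = sqrt(sum of squared differences). (5--6)^2=121, (3-9)^2=36. Sum = 157.

sqrt(157)


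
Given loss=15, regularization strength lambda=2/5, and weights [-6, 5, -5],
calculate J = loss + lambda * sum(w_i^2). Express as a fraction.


L2 sq norm = sum(w^2) = 86. J = 15 + 2/5 * 86 = 247/5.

247/5


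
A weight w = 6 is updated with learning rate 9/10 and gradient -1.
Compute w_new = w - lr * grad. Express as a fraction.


w_new = 6 - 9/10 * -1 = 6 - -9/10 = 69/10.

69/10


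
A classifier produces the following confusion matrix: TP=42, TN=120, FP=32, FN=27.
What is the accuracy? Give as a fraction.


Accuracy = (TP + TN) / (TP + TN + FP + FN) = (42 + 120) / 221 = 162/221.

162/221


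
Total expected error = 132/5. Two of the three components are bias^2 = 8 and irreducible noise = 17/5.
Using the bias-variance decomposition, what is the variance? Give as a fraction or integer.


Total error = bias^2 + variance + irreducible noise. So variance = 132/5 - 8 - 17/5 = 15.

15


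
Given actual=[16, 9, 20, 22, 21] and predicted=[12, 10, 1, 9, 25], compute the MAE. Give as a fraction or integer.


MAE = (1/5) * (|16-12|=4 + |9-10|=1 + |20-1|=19 + |22-9|=13 + |21-25|=4). Sum = 41. MAE = 41/5.

41/5


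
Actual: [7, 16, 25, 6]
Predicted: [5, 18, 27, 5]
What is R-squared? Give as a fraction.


Mean(y) = 27/2. SS_res = 13. SS_tot = 237. R^2 = 1 - 13/(237) = 224/237.

224/237


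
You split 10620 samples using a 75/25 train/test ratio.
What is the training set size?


Test set = 10620 * 25% = 2655. Training set = 10620 - 2655 = 7965.

7965


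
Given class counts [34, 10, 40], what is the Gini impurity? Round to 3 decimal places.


Total = 84. Proportions: 34/84, 10/84, 40/84. sum(p_i^2) = 0.4048. Gini = 1 - 0.4048 = 0.5952, which rounds to 0.595.

0.595


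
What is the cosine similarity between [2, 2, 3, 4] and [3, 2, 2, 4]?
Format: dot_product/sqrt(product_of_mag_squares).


dot = 32. |a|^2 = 33, |b|^2 = 33. cos = 32/sqrt(1089).

32/sqrt(1089)


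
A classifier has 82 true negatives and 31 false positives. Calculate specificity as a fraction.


Specificity = TN / (TN + FP) = 82 / 113 = 82/113.

82/113


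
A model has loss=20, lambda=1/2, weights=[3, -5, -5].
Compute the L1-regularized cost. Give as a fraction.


L1 norm = sum(|w|) = 13. J = 20 + 1/2 * 13 = 53/2.

53/2


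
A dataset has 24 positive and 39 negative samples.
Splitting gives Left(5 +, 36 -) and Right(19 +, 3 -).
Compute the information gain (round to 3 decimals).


H(parent) = 0.9587. H(left) = 0.5349, H(right) = 0.5746. Weighted = (41/63)*0.5349 + (22/63)*0.5746 = 0.5488. IG = 0.9587 - 0.5488 = 0.4099, which rounds to 0.410.

0.410


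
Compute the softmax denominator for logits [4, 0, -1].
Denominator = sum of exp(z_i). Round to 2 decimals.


Denom = e^4=54.5982 + e^0=1.0000 + e^-1=0.3679. Sum = 55.9661, which rounds to 55.97.

55.97


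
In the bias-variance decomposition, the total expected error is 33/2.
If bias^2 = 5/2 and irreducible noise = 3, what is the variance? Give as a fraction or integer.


Total error = bias^2 + variance + irreducible noise. So variance = 33/2 - 5/2 - 3 = 11.

11


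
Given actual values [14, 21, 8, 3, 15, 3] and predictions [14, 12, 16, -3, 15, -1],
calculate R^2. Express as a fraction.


Mean(y) = 32/3. SS_res = 197. SS_tot = 784/3. R^2 = 1 - 197/(784/3) = 193/784.

193/784


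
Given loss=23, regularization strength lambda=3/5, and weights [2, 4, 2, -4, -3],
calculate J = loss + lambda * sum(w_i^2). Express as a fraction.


L2 sq norm = sum(w^2) = 49. J = 23 + 3/5 * 49 = 262/5.

262/5


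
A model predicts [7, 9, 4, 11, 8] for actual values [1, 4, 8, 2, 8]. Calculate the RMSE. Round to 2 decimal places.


MSE = 31.6000. RMSE = sqrt(31.6000) = 5.62.

5.62


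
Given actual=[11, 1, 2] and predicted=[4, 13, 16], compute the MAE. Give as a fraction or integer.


MAE = (1/3) * (|11-4|=7 + |1-13|=12 + |2-16|=14). Sum = 33. MAE = 11.

11


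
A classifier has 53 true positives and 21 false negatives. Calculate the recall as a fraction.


Recall = TP / (TP + FN) = 53 / 74 = 53/74.

53/74


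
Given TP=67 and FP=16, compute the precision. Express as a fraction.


Precision = TP / (TP + FP) = 67 / 83 = 67/83.

67/83


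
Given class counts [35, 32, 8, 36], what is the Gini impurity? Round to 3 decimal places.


Total = 111. Proportions: 35/111, 32/111, 8/111, 36/111. sum(p_i^2) = 0.2929. Gini = 1 - 0.2929 = 0.7071, which rounds to 0.707.

0.707


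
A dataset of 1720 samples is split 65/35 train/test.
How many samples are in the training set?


Test set = 1720 * 35% = 602. Training set = 1720 - 602 = 1118.

1118


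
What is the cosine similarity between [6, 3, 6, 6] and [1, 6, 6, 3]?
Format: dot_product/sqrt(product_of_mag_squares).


dot = 78. |a|^2 = 117, |b|^2 = 82. cos = 78/sqrt(9594).

78/sqrt(9594)


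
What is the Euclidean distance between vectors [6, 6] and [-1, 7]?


d = sqrt(sum of squared differences). (6--1)^2=49, (6-7)^2=1. Sum = 50.

sqrt(50)


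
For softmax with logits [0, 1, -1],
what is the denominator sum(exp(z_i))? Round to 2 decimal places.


Denom = e^0=1.0000 + e^1=2.7183 + e^-1=0.3679. Sum = 4.0862, which rounds to 4.09.

4.09


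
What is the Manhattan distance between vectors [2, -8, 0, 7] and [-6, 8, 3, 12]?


d = sum of absolute differences: |2--6|=8 + |-8-8|=16 + |0-3|=3 + |7-12|=5 = 32.

32


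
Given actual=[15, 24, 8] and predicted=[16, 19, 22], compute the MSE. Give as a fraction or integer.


MSE = (1/3) * ((15-16)^2=1 + (24-19)^2=25 + (8-22)^2=196). Sum = 222. MSE = 74.

74


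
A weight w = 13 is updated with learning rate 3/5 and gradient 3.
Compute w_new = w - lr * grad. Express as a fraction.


w_new = 13 - 3/5 * 3 = 13 - 9/5 = 56/5.

56/5


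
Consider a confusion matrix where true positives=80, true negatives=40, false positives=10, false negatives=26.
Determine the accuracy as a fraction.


Accuracy = (TP + TN) / (TP + TN + FP + FN) = (80 + 40) / 156 = 10/13.

10/13


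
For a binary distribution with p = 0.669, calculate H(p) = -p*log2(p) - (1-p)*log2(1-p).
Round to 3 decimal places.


H = -0.669*log2(0.669) - 0.331*log2(0.331) = 0.916.

0.916


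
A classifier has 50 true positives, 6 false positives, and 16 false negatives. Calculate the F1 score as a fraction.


Precision = 50/56 = 25/28. Recall = 50/66 = 25/33. F1 = 2*P*R/(P+R) = 50/61.

50/61


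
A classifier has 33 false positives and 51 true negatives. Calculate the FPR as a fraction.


FPR = FP / (FP + TN) = 33 / 84 = 11/28.

11/28


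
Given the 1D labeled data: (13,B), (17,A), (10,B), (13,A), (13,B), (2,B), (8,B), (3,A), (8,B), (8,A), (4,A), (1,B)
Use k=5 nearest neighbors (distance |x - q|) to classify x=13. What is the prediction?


Distances: |13-13|=0, |17-13|=4, |10-13|=3, |13-13|=0, |13-13|=0, |2-13|=11, |8-13|=5, |3-13|=10, |8-13|=5, |8-13|=5, |4-13|=9, |1-13|=12. 5 nearest: (13,A), (13,B), (13,B), (10,B), (17,A). Counts: {'A': 2, 'B': 3}. Majority class: B.

B


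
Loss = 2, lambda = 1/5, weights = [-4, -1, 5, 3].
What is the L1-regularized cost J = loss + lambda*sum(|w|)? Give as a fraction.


L1 norm = sum(|w|) = 13. J = 2 + 1/5 * 13 = 23/5.

23/5


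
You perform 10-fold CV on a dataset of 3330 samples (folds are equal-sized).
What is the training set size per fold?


Each validation fold has 3330/10 = 333 samples. Training set = 3330 - 333 = 2997.

2997


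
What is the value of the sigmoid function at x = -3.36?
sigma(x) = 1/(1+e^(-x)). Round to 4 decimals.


sigma(-3.36) = 1/(1+e^(3.36)) = 1/(1+28.789191) = 1/29.789191 = 0.0336.

0.0336


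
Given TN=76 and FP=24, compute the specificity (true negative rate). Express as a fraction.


Specificity = TN / (TN + FP) = 76 / 100 = 19/25.

19/25


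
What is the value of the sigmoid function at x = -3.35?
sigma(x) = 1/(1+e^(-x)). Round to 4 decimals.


sigma(-3.35) = 1/(1+e^(3.35)) = 1/(1+28.502734) = 1/29.502734 = 0.0339.

0.0339


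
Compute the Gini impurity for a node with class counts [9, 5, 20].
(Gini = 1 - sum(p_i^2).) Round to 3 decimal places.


Total = 34. Proportions: 9/34, 5/34, 20/34. sum(p_i^2) = 0.4377. Gini = 1 - 0.4377 = 0.5623, which rounds to 0.562.

0.562


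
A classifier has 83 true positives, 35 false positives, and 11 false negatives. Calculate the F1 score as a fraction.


Precision = 83/118 = 83/118. Recall = 83/94 = 83/94. F1 = 2*P*R/(P+R) = 83/106.

83/106


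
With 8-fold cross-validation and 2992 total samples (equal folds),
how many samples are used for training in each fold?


Each validation fold has 2992/8 = 374 samples. Training set = 2992 - 374 = 2618.

2618


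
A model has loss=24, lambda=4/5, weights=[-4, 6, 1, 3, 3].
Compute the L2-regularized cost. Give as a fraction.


L2 sq norm = sum(w^2) = 71. J = 24 + 4/5 * 71 = 404/5.

404/5


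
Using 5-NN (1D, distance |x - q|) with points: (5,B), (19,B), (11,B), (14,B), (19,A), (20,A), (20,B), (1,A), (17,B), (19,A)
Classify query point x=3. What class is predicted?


Distances: |5-3|=2, |19-3|=16, |11-3|=8, |14-3|=11, |19-3|=16, |20-3|=17, |20-3|=17, |1-3|=2, |17-3|=14, |19-3|=16. 5 nearest: (1,A), (5,B), (11,B), (14,B), (17,B). Counts: {'A': 1, 'B': 4}. Majority class: B.

B


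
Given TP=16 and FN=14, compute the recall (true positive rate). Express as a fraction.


Recall = TP / (TP + FN) = 16 / 30 = 8/15.

8/15


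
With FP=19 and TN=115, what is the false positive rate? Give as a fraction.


FPR = FP / (FP + TN) = 19 / 134 = 19/134.

19/134


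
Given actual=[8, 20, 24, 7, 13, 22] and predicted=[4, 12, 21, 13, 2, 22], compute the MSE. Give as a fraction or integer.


MSE = (1/6) * ((8-4)^2=16 + (20-12)^2=64 + (24-21)^2=9 + (7-13)^2=36 + (13-2)^2=121 + (22-22)^2=0). Sum = 246. MSE = 41.

41


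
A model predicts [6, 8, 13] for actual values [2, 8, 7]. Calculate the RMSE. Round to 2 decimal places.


MSE = 17.3333. RMSE = sqrt(17.3333) = 4.16.

4.16


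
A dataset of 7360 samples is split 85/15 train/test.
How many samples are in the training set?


Test set = 7360 * 15% = 1104. Training set = 7360 - 1104 = 6256.

6256


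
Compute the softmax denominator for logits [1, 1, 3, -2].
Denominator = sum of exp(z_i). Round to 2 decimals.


Denom = e^1=2.7183 + e^1=2.7183 + e^3=20.0855 + e^-2=0.1353. Sum = 25.6574, which rounds to 25.66.

25.66


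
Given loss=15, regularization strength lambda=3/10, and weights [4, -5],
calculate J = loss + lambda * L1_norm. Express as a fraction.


L1 norm = sum(|w|) = 9. J = 15 + 3/10 * 9 = 177/10.

177/10


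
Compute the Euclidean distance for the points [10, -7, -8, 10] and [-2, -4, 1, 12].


d = sqrt(sum of squared differences). (10--2)^2=144, (-7--4)^2=9, (-8-1)^2=81, (10-12)^2=4. Sum = 238.

sqrt(238)


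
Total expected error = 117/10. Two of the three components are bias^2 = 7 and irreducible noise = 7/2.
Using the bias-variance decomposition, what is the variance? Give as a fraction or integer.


Total error = bias^2 + variance + irreducible noise. So variance = 117/10 - 7 - 7/2 = 6/5.

6/5


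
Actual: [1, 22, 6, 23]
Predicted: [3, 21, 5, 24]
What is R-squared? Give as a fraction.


Mean(y) = 13. SS_res = 7. SS_tot = 374. R^2 = 1 - 7/(374) = 367/374.

367/374


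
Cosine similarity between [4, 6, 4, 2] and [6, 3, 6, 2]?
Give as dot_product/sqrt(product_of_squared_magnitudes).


dot = 70. |a|^2 = 72, |b|^2 = 85. cos = 70/sqrt(6120).

70/sqrt(6120)


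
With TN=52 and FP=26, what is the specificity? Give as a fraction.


Specificity = TN / (TN + FP) = 52 / 78 = 2/3.

2/3


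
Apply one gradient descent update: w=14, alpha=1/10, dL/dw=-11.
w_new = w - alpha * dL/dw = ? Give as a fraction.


w_new = 14 - 1/10 * -11 = 14 - -11/10 = 151/10.

151/10


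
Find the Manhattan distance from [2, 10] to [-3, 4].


d = sum of absolute differences: |2--3|=5 + |10-4|=6 = 11.

11


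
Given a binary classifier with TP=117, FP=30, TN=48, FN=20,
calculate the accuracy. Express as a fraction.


Accuracy = (TP + TN) / (TP + TN + FP + FN) = (117 + 48) / 215 = 33/43.

33/43


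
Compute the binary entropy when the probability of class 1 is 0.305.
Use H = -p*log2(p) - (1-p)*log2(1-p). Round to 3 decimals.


H = -0.305*log2(0.305) - 0.695*log2(0.695) = 0.887.

0.887


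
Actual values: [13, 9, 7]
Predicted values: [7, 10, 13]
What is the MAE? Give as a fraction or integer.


MAE = (1/3) * (|13-7|=6 + |9-10|=1 + |7-13|=6). Sum = 13. MAE = 13/3.

13/3


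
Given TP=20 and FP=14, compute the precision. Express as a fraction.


Precision = TP / (TP + FP) = 20 / 34 = 10/17.

10/17


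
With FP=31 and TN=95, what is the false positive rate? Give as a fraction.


FPR = FP / (FP + TN) = 31 / 126 = 31/126.

31/126


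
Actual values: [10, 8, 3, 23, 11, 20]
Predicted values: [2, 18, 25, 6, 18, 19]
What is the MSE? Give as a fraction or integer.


MSE = (1/6) * ((10-2)^2=64 + (8-18)^2=100 + (3-25)^2=484 + (23-6)^2=289 + (11-18)^2=49 + (20-19)^2=1). Sum = 987. MSE = 329/2.

329/2


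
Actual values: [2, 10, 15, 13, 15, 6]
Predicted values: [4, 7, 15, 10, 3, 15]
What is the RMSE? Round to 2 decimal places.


MSE = 41.1667. RMSE = sqrt(41.1667) = 6.42.

6.42


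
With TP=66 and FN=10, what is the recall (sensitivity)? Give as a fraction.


Recall = TP / (TP + FN) = 66 / 76 = 33/38.

33/38


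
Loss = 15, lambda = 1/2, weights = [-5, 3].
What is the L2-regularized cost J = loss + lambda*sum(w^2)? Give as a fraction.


L2 sq norm = sum(w^2) = 34. J = 15 + 1/2 * 34 = 32.

32


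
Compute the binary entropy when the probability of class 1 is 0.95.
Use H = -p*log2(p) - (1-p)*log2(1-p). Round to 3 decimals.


H = -0.95*log2(0.95) - 0.05*log2(0.05) = 0.286.

0.286


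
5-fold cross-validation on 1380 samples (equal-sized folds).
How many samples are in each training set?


Each validation fold has 1380/5 = 276 samples. Training set = 1380 - 276 = 1104.

1104


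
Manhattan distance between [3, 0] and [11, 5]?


d = sum of absolute differences: |3-11|=8 + |0-5|=5 = 13.

13


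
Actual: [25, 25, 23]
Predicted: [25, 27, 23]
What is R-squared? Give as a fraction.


Mean(y) = 73/3. SS_res = 4. SS_tot = 8/3. R^2 = 1 - 4/(8/3) = -1/2.

-1/2


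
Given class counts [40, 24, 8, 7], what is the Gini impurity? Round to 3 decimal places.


Total = 79. Proportions: 40/79, 24/79, 8/79, 7/79. sum(p_i^2) = 0.3668. Gini = 1 - 0.3668 = 0.6332, which rounds to 0.633.

0.633


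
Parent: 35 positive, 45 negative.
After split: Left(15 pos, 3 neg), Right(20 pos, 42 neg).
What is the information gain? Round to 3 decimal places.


H(parent) = 0.9887. H(left) = 0.6500, H(right) = 0.9072. Weighted = (18/80)*0.6500 + (62/80)*0.9072 = 0.8493. IG = 0.9887 - 0.8493 = 0.1394, which rounds to 0.139.

0.139


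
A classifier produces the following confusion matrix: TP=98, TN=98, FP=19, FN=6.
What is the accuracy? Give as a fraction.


Accuracy = (TP + TN) / (TP + TN + FP + FN) = (98 + 98) / 221 = 196/221.

196/221


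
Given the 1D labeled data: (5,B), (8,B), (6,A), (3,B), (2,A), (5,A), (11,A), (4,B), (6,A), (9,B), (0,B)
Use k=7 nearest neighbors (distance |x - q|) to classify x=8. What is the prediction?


Distances: |5-8|=3, |8-8|=0, |6-8|=2, |3-8|=5, |2-8|=6, |5-8|=3, |11-8|=3, |4-8|=4, |6-8|=2, |9-8|=1, |0-8|=8. 7 nearest: (8,B), (9,B), (6,A), (6,A), (5,A), (11,A), (5,B). Counts: {'B': 3, 'A': 4}. Majority class: A.

A


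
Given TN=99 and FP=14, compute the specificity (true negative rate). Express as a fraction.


Specificity = TN / (TN + FP) = 99 / 113 = 99/113.

99/113


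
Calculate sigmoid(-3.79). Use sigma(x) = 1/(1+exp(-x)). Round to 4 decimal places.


sigma(-3.79) = 1/(1+e^(3.79)) = 1/(1+44.256400) = 1/45.256400 = 0.0221.

0.0221


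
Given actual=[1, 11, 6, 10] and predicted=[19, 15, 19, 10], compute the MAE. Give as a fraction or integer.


MAE = (1/4) * (|1-19|=18 + |11-15|=4 + |6-19|=13 + |10-10|=0). Sum = 35. MAE = 35/4.

35/4


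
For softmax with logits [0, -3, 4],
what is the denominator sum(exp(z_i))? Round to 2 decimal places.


Denom = e^0=1.0000 + e^-3=0.0498 + e^4=54.5982. Sum = 55.6480, which rounds to 55.65.

55.65


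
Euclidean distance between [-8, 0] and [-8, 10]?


d = sqrt(sum of squared differences). (-8--8)^2=0, (0-10)^2=100. Sum = 100.

10


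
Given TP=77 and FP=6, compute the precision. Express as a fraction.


Precision = TP / (TP + FP) = 77 / 83 = 77/83.

77/83


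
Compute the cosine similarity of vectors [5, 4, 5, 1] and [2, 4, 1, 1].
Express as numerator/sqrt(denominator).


dot = 32. |a|^2 = 67, |b|^2 = 22. cos = 32/sqrt(1474).

32/sqrt(1474)


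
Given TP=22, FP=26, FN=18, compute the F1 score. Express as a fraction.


Precision = 22/48 = 11/24. Recall = 22/40 = 11/20. F1 = 2*P*R/(P+R) = 1/2.

1/2


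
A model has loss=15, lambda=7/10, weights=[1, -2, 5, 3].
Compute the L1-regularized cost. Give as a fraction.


L1 norm = sum(|w|) = 11. J = 15 + 7/10 * 11 = 227/10.

227/10


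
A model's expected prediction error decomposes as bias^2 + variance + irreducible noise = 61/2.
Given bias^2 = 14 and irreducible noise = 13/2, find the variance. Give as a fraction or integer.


Total error = bias^2 + variance + irreducible noise. So variance = 61/2 - 14 - 13/2 = 10.

10


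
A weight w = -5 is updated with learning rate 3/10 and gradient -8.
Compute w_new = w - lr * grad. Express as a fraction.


w_new = -5 - 3/10 * -8 = -5 - -12/5 = -13/5.

-13/5


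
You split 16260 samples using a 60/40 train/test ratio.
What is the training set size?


Test set = 16260 * 40% = 6504. Training set = 16260 - 6504 = 9756.

9756


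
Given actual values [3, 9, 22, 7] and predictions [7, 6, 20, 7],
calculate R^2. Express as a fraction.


Mean(y) = 41/4. SS_res = 29. SS_tot = 811/4. R^2 = 1 - 29/(811/4) = 695/811.

695/811


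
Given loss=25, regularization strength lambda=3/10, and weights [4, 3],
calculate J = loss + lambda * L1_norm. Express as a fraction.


L1 norm = sum(|w|) = 7. J = 25 + 3/10 * 7 = 271/10.

271/10


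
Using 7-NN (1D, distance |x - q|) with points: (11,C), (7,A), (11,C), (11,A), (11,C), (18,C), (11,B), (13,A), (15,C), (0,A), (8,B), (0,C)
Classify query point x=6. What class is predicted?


Distances: |11-6|=5, |7-6|=1, |11-6|=5, |11-6|=5, |11-6|=5, |18-6|=12, |11-6|=5, |13-6|=7, |15-6|=9, |0-6|=6, |8-6|=2, |0-6|=6. 7 nearest: (7,A), (8,B), (11,A), (11,B), (11,C), (11,C), (11,C). Counts: {'A': 2, 'B': 2, 'C': 3}. Majority class: C.

C


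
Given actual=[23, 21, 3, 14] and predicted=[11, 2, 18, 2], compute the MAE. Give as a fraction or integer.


MAE = (1/4) * (|23-11|=12 + |21-2|=19 + |3-18|=15 + |14-2|=12). Sum = 58. MAE = 29/2.

29/2


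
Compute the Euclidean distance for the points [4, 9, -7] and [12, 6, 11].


d = sqrt(sum of squared differences). (4-12)^2=64, (9-6)^2=9, (-7-11)^2=324. Sum = 397.

sqrt(397)


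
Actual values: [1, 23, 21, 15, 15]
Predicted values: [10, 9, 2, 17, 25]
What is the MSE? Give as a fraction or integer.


MSE = (1/5) * ((1-10)^2=81 + (23-9)^2=196 + (21-2)^2=361 + (15-17)^2=4 + (15-25)^2=100). Sum = 742. MSE = 742/5.

742/5


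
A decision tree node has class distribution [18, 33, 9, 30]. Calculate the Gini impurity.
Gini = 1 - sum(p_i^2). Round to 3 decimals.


Total = 90. Proportions: 18/90, 33/90, 9/90, 30/90. sum(p_i^2) = 0.2956. Gini = 1 - 0.2956 = 0.7044, which rounds to 0.704.

0.704


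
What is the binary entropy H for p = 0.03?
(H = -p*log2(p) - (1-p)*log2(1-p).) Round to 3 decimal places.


H = -0.03*log2(0.03) - 0.97*log2(0.97) = 0.194.

0.194


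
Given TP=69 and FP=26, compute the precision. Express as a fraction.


Precision = TP / (TP + FP) = 69 / 95 = 69/95.

69/95
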